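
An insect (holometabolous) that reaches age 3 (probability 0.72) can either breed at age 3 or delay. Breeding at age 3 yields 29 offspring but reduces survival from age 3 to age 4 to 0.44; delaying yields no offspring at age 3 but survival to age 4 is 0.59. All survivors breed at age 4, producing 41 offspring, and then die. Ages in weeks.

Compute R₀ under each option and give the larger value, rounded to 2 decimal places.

33.87

breed at age 3: R₀ = 0.72 × (29 + 0.44 × 41) = 0.72 × 47.0400 = 33.8688
delay to age 4: R₀ = 0.72 × (0.59 × 41) = 0.72 × 24.1900 = 17.4168
Higher: breed at age 3 (33.8688).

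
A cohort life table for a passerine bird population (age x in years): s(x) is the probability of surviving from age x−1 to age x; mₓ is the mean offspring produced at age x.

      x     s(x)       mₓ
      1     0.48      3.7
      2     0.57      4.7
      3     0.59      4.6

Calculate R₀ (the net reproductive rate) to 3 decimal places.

3.804

Survivorship from birth: l_x = s_1·s_2·…·s_x.
  l_1 = 0.48000
  l_2 = 0.27360
  l_3 = 0.16142
R₀ = Σ l_x mₓ:
  age 1: 0.48000 × 3.7 = 1.7760
  age 2: 0.27360 × 4.7 = 1.2859
  age 3: 0.16142 × 4.6 = 0.7425
R₀ = 1.7760 + 1.2859 + 0.7425 = 3.8045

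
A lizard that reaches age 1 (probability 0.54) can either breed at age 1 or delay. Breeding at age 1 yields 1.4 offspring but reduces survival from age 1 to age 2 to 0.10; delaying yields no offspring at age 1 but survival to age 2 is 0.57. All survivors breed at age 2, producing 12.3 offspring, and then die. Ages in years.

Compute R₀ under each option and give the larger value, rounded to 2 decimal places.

3.79

breed at age 1: R₀ = 0.54 × (1.4 + 0.10 × 12.3) = 0.54 × 2.6300 = 1.4202
delay to age 2: R₀ = 0.54 × (0.57 × 12.3) = 0.54 × 7.0110 = 3.7859
Higher: delay to age 2 (3.7859).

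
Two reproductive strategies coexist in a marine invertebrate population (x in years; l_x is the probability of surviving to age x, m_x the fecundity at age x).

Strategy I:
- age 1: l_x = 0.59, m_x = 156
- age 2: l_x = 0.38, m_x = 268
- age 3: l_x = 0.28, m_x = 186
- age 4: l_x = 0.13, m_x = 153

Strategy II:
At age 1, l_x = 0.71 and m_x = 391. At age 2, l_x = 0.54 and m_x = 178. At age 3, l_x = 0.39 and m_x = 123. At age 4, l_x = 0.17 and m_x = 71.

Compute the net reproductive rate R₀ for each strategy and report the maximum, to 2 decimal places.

Strategy I: R₀ = 0.59×156 + 0.38×268 + 0.28×186 + 0.13×153 = 265.8500
Strategy II: R₀ = 0.71×391 + 0.54×178 + 0.39×123 + 0.17×71 = 433.7700
Highest R₀: strategy II with 433.7700.

433.77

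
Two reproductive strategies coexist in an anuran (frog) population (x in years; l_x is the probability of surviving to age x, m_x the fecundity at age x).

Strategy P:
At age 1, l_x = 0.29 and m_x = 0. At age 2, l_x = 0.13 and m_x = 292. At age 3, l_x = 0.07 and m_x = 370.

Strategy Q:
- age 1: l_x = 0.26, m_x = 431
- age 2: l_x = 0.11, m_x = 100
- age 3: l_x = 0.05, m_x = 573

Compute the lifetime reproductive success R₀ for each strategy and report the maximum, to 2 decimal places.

151.71

Strategy P: R₀ = 0.29×0 + 0.13×292 + 0.07×370 = 63.8600
Strategy Q: R₀ = 0.26×431 + 0.11×100 + 0.05×573 = 151.7100
Highest R₀: strategy Q with 151.7100.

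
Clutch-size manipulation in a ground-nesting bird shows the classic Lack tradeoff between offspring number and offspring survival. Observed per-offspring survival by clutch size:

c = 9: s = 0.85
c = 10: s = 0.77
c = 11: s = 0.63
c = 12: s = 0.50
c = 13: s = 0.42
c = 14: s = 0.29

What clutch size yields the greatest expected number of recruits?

Expected recruits = c × s(c):
  c=9: 9 × 0.85 = 7.650
  c=10: 10 × 0.77 = 7.700
  c=11: 11 × 0.63 = 6.930
  c=12: 12 × 0.50 = 6.000
  c=13: 13 × 0.42 = 5.460
  c=14: 14 × 0.29 = 4.060
Maximum at c = 10 (7.700 recruits).

10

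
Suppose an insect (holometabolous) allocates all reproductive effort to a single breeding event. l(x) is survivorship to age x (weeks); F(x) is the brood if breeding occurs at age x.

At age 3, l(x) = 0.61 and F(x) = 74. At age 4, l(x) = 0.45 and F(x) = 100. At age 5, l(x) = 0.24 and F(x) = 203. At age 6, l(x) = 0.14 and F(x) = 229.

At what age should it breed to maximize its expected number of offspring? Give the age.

5

Expected offspring if breeding at age x = l(x) × F(x):
  age 3: 0.61 × 74 = 45.140
  age 4: 0.45 × 100 = 45.000
  age 5: 0.24 × 203 = 48.720
  age 6: 0.14 × 229 = 32.060
Maximum at age 5 (48.720).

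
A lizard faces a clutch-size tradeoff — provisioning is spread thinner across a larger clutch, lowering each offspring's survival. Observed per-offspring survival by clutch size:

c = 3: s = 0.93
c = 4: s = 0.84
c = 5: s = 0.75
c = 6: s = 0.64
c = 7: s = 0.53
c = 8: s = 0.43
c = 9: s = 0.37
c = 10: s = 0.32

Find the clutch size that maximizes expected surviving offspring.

6

Expected surviving offspring = c × s(c):
  c=3: 3 × 0.93 = 2.790
  c=4: 4 × 0.84 = 3.360
  c=5: 5 × 0.75 = 3.750
  c=6: 6 × 0.64 = 3.840
  c=7: 7 × 0.53 = 3.710
  c=8: 8 × 0.43 = 3.440
  c=9: 9 × 0.37 = 3.330
  c=10: 10 × 0.32 = 3.200
Maximum at c = 6 (3.840 surviving offspring).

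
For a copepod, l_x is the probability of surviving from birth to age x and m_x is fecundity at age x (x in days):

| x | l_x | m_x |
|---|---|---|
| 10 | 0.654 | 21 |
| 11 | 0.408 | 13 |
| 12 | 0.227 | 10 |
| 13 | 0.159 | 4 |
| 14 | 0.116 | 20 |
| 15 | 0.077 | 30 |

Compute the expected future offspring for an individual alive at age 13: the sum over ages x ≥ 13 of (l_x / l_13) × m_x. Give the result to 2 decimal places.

l_13 = 0.159. Conditional survival from age 13 to x is l_x / l_13.
  x=13: (0.159/0.159) × 4 = 4.0000
  x=14: (0.116/0.159) × 20 = 14.5912
  x=15: (0.077/0.159) × 30 = 14.5283
Sum = 4.0000 + 14.5912 + 14.5283 = 33.1195

33.12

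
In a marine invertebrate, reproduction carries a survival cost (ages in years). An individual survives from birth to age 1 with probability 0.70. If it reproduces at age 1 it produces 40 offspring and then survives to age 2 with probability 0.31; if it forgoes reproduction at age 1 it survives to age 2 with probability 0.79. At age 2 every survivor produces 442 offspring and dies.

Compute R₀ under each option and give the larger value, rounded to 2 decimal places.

244.43

breed at age 1: R₀ = 0.70 × (40 + 0.31 × 442) = 0.70 × 177.0200 = 123.9140
delay to age 2: R₀ = 0.70 × (0.79 × 442) = 0.70 × 349.1800 = 244.4260
Higher: delay to age 2 (244.4260).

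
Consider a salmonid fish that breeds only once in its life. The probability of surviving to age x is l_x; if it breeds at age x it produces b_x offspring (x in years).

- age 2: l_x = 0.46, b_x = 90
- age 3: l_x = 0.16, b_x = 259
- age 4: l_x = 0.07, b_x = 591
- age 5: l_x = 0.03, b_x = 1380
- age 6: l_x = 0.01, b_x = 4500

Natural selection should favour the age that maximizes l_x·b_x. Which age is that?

Expected offspring if breeding at age x = l_x × b_x:
  age 2: 0.46 × 90 = 41.400
  age 3: 0.16 × 259 = 41.440
  age 4: 0.07 × 591 = 41.370
  age 5: 0.03 × 1380 = 41.400
  age 6: 0.01 × 4500 = 45.000
Maximum at age 6 (45.000).

6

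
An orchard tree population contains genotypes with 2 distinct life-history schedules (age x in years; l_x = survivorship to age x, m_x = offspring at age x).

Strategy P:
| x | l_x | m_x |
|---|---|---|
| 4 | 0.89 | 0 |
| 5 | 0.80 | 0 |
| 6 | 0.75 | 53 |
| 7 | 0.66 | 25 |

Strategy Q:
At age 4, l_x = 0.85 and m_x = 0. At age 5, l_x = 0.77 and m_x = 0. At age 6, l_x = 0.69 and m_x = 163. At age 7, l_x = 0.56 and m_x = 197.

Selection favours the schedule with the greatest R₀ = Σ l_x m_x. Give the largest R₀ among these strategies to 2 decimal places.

Strategy P: R₀ = 0.89×0 + 0.80×0 + 0.75×53 + 0.66×25 = 56.2500
Strategy Q: R₀ = 0.85×0 + 0.77×0 + 0.69×163 + 0.56×197 = 222.7900
Highest R₀: strategy Q with 222.7900.

222.79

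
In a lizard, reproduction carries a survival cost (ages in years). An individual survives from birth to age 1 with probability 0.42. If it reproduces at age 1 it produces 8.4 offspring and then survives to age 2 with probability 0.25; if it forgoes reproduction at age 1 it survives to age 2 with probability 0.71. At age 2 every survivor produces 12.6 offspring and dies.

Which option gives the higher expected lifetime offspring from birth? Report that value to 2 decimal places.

breed at age 1: R₀ = 0.42 × (8.4 + 0.25 × 12.6) = 0.42 × 11.5500 = 4.8510
delay to age 2: R₀ = 0.42 × (0.71 × 12.6) = 0.42 × 8.9460 = 3.7573
Higher: breed at age 1 (4.8510).

4.85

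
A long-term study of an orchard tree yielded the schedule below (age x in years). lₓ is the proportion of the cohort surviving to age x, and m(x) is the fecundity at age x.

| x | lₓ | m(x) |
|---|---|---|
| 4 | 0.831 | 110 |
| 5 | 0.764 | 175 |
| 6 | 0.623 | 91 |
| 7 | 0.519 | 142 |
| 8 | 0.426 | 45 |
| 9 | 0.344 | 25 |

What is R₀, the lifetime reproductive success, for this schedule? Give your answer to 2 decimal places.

383.27

R₀ = Σ lₓ m(x):
  age 4: 0.831 × 110 = 91.4100
  age 5: 0.764 × 175 = 133.7000
  age 6: 0.623 × 91 = 56.6930
  age 7: 0.519 × 142 = 73.6980
  age 8: 0.426 × 45 = 19.1700
  age 9: 0.344 × 25 = 8.6000
R₀ = 91.4100 + 133.7000 + 56.6930 + 73.6980 + 19.1700 + 8.6000 = 383.2710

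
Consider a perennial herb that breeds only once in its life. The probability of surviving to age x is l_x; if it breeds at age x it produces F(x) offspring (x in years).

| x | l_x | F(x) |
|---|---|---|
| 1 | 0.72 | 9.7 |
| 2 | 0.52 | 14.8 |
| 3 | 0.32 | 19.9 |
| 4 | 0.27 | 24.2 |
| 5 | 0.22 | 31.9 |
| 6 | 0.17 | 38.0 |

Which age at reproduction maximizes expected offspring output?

Expected offspring if breeding at age x = l_x × F(x):
  age 1: 0.72 × 9.7 = 6.984
  age 2: 0.52 × 14.8 = 7.696
  age 3: 0.32 × 19.9 = 6.368
  age 4: 0.27 × 24.2 = 6.534
  age 5: 0.22 × 31.9 = 7.018
  age 6: 0.17 × 38.0 = 6.460
Maximum at age 2 (7.696).

2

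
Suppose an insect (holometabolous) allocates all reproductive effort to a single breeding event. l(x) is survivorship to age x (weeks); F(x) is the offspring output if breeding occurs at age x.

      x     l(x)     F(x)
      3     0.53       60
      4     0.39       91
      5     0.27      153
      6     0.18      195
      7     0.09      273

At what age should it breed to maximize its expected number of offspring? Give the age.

5

Expected offspring if breeding at age x = l(x) × F(x):
  age 3: 0.53 × 60 = 31.800
  age 4: 0.39 × 91 = 35.490
  age 5: 0.27 × 153 = 41.310
  age 6: 0.18 × 195 = 35.100
  age 7: 0.09 × 273 = 24.570
Maximum at age 5 (41.310).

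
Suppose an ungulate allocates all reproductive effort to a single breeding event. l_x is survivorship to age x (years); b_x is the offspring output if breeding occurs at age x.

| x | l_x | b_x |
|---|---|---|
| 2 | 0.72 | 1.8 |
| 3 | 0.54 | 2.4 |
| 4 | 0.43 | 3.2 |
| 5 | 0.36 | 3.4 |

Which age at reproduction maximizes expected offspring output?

4

Expected offspring if breeding at age x = l_x × b_x:
  age 2: 0.72 × 1.8 = 1.296
  age 3: 0.54 × 2.4 = 1.296
  age 4: 0.43 × 3.2 = 1.376
  age 5: 0.36 × 3.4 = 1.224
Maximum at age 4 (1.376).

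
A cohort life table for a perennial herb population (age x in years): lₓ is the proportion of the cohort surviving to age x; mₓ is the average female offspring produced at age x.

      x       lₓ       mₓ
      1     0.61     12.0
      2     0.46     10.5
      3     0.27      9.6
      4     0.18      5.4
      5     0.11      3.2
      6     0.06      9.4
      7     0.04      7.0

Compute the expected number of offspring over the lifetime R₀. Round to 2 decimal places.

16.91

R₀ = Σ lₓ mₓ:
  age 1: 0.61 × 12.0 = 7.3200
  age 2: 0.46 × 10.5 = 4.8300
  age 3: 0.27 × 9.6 = 2.5920
  age 4: 0.18 × 5.4 = 0.9720
  age 5: 0.11 × 3.2 = 0.3520
  age 6: 0.06 × 9.4 = 0.5640
  age 7: 0.04 × 7.0 = 0.2800
R₀ = 7.3200 + 4.8300 + 2.5920 + 0.9720 + 0.3520 + 0.5640 + 0.2800 = 16.9100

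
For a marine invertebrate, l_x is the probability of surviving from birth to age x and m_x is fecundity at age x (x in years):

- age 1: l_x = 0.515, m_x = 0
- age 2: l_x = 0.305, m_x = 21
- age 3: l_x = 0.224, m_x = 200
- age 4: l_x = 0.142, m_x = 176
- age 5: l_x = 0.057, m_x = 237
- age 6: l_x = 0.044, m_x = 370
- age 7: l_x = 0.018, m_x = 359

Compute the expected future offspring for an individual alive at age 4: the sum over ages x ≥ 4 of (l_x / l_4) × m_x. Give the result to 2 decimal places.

431.29

l_4 = 0.142. Conditional survival from age 4 to x is l_x / l_4.
  x=4: (0.142/0.142) × 176 = 176.0000
  x=5: (0.057/0.142) × 237 = 95.1338
  x=6: (0.044/0.142) × 370 = 114.6479
  x=7: (0.018/0.142) × 359 = 45.5070
Sum = 176.0000 + 95.1338 + 114.6479 + 45.5070 = 431.2887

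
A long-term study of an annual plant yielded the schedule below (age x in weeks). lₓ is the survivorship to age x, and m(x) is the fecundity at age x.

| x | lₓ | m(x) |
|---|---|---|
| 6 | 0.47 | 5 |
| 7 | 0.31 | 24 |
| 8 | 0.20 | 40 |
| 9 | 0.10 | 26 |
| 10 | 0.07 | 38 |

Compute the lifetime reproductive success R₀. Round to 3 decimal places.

23.050

R₀ = Σ lₓ m(x):
  age 6: 0.47 × 5 = 2.3500
  age 7: 0.31 × 24 = 7.4400
  age 8: 0.20 × 40 = 8.0000
  age 9: 0.10 × 26 = 2.6000
  age 10: 0.07 × 38 = 2.6600
R₀ = 2.3500 + 7.4400 + 8.0000 + 2.6000 + 2.6600 = 23.0500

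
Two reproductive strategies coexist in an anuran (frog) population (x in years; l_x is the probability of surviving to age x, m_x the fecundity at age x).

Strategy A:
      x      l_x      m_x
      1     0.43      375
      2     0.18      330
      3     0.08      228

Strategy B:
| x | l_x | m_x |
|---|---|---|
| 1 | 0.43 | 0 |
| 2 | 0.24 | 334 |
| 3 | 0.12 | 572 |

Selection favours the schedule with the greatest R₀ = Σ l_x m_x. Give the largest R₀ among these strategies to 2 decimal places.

Strategy A: R₀ = 0.43×375 + 0.18×330 + 0.08×228 = 238.8900
Strategy B: R₀ = 0.43×0 + 0.24×334 + 0.12×572 = 148.8000
Highest R₀: strategy A with 238.8900.

238.89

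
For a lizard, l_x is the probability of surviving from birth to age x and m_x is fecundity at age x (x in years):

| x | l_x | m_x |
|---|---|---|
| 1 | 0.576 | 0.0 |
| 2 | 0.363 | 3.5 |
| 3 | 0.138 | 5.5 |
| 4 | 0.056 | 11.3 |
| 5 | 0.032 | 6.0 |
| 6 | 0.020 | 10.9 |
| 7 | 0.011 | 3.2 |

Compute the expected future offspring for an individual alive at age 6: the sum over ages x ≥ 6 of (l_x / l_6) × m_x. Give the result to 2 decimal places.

12.66

l_6 = 0.020. Conditional survival from age 6 to x is l_x / l_6.
  x=6: (0.020/0.020) × 10.9 = 10.9000
  x=7: (0.011/0.020) × 3.2 = 1.7600
Sum = 10.9000 + 1.7600 = 12.6600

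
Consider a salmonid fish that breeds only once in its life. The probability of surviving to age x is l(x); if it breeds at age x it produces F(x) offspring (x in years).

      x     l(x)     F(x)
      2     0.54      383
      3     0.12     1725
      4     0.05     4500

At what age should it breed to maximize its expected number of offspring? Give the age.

4

Expected offspring if breeding at age x = l(x) × F(x):
  age 2: 0.54 × 383 = 206.820
  age 3: 0.12 × 1725 = 207.000
  age 4: 0.05 × 4500 = 225.000
Maximum at age 4 (225.000).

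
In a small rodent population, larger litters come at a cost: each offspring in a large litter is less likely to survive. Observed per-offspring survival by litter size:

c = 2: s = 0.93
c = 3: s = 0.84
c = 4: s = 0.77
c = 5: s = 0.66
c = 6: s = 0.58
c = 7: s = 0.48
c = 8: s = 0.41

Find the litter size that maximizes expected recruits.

Expected recruits = c × s(c):
  c=2: 2 × 0.93 = 1.860
  c=3: 3 × 0.84 = 2.520
  c=4: 4 × 0.77 = 3.080
  c=5: 5 × 0.66 = 3.300
  c=6: 6 × 0.58 = 3.480
  c=7: 7 × 0.48 = 3.360
  c=8: 8 × 0.41 = 3.280
Maximum at c = 6 (3.480 recruits).

6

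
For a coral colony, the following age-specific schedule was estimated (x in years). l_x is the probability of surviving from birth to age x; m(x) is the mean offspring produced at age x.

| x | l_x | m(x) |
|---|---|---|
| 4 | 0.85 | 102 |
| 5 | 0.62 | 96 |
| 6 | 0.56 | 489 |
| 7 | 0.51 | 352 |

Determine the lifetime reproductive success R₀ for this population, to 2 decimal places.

599.58

R₀ = Σ l_x m(x):
  age 4: 0.85 × 102 = 86.7000
  age 5: 0.62 × 96 = 59.5200
  age 6: 0.56 × 489 = 273.8400
  age 7: 0.51 × 352 = 179.5200
R₀ = 86.7000 + 59.5200 + 273.8400 + 179.5200 = 599.5800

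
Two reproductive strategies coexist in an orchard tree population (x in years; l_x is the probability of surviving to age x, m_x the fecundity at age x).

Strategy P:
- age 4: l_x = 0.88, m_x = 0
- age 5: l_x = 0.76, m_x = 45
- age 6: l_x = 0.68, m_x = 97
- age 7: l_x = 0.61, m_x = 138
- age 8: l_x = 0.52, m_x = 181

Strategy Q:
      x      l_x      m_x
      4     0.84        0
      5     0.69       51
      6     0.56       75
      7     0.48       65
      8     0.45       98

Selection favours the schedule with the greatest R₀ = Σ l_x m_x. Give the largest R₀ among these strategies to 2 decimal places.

Strategy P: R₀ = 0.88×0 + 0.76×45 + 0.68×97 + 0.61×138 + 0.52×181 = 278.4600
Strategy Q: R₀ = 0.84×0 + 0.69×51 + 0.56×75 + 0.48×65 + 0.45×98 = 152.4900
Highest R₀: strategy P with 278.4600.

278.46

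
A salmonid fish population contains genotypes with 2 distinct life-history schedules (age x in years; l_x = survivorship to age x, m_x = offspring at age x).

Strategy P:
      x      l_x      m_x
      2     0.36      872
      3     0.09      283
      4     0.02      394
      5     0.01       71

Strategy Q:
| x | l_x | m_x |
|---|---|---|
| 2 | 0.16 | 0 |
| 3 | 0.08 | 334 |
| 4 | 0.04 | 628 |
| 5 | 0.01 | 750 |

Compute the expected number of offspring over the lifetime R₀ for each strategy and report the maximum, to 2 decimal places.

Strategy P: R₀ = 0.36×872 + 0.09×283 + 0.02×394 + 0.01×71 = 347.9800
Strategy Q: R₀ = 0.16×0 + 0.08×334 + 0.04×628 + 0.01×750 = 59.3400
Highest R₀: strategy P with 347.9800.

347.98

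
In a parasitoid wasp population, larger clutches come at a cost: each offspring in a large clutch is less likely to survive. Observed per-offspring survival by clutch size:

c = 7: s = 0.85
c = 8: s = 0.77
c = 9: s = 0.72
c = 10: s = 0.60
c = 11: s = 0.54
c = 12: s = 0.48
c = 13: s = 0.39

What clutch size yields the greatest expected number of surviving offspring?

Expected surviving offspring = c × s(c):
  c=7: 7 × 0.85 = 5.950
  c=8: 8 × 0.77 = 6.160
  c=9: 9 × 0.72 = 6.480
  c=10: 10 × 0.60 = 6.000
  c=11: 11 × 0.54 = 5.940
  c=12: 12 × 0.48 = 5.760
  c=13: 13 × 0.39 = 5.070
Maximum at c = 9 (6.480 surviving offspring).

9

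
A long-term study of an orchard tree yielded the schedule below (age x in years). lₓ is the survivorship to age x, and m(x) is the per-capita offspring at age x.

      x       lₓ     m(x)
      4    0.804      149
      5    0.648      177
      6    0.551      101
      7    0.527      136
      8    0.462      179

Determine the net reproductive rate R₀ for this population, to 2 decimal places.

444.51

R₀ = Σ lₓ m(x):
  age 4: 0.804 × 149 = 119.7960
  age 5: 0.648 × 177 = 114.6960
  age 6: 0.551 × 101 = 55.6510
  age 7: 0.527 × 136 = 71.6720
  age 8: 0.462 × 179 = 82.6980
R₀ = 119.7960 + 114.6960 + 55.6510 + 71.6720 + 82.6980 = 444.5130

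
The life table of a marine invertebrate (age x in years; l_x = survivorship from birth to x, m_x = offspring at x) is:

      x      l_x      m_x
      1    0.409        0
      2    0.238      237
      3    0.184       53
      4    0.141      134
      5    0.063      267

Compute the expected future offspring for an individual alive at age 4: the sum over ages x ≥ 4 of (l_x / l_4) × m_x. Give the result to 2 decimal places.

l_4 = 0.141. Conditional survival from age 4 to x is l_x / l_4.
  x=4: (0.141/0.141) × 134 = 134.0000
  x=5: (0.063/0.141) × 267 = 119.2979
Sum = 134.0000 + 119.2979 = 253.2979

253.30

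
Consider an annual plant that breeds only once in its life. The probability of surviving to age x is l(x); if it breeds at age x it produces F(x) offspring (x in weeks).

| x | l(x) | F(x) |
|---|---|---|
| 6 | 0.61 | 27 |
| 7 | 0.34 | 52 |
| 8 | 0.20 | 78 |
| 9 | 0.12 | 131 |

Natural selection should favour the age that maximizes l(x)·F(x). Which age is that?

Expected offspring if breeding at age x = l(x) × F(x):
  age 6: 0.61 × 27 = 16.470
  age 7: 0.34 × 52 = 17.680
  age 8: 0.20 × 78 = 15.600
  age 9: 0.12 × 131 = 15.720
Maximum at age 7 (17.680).

7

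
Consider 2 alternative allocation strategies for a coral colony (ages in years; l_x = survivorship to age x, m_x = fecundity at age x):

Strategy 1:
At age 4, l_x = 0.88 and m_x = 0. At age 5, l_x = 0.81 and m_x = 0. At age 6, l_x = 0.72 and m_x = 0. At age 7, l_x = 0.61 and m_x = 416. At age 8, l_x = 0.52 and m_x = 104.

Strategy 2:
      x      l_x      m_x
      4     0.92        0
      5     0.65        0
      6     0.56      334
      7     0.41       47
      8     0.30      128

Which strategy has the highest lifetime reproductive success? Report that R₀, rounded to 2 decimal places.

Strategy 1: R₀ = 0.88×0 + 0.81×0 + 0.72×0 + 0.61×416 + 0.52×104 = 307.8400
Strategy 2: R₀ = 0.92×0 + 0.65×0 + 0.56×334 + 0.41×47 + 0.30×128 = 244.7100
Highest R₀: strategy 1 with 307.8400.

307.84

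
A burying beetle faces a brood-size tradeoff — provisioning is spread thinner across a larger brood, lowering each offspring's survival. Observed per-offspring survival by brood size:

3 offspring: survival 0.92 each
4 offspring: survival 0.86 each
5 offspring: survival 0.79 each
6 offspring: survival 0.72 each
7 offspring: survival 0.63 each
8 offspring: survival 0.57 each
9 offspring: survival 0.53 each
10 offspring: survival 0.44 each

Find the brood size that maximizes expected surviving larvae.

9

Expected surviving larvae = c × s(c):
  c=3: 3 × 0.92 = 2.760
  c=4: 4 × 0.86 = 3.440
  c=5: 5 × 0.79 = 3.950
  c=6: 6 × 0.72 = 4.320
  c=7: 7 × 0.63 = 4.410
  c=8: 8 × 0.57 = 4.560
  c=9: 9 × 0.53 = 4.770
  c=10: 10 × 0.44 = 4.400
Maximum at c = 9 (4.770 surviving larvae).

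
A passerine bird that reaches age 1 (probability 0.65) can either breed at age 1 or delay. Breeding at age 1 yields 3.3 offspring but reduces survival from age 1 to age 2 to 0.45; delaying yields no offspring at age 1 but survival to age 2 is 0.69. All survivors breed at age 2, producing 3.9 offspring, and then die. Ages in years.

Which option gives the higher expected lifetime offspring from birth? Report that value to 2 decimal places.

breed at age 1: R₀ = 0.65 × (3.3 + 0.45 × 3.9) = 0.65 × 5.0550 = 3.2857
delay to age 2: R₀ = 0.65 × (0.69 × 3.9) = 0.65 × 2.6910 = 1.7491
Higher: breed at age 1 (3.2857).

3.29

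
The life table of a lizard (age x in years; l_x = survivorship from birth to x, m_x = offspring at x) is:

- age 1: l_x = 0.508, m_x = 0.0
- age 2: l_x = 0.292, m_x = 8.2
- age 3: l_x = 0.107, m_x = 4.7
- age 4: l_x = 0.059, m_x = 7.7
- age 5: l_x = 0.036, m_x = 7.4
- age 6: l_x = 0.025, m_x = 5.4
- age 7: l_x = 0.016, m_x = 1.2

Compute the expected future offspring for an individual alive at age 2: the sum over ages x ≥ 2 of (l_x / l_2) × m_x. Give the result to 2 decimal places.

l_2 = 0.292. Conditional survival from age 2 to x is l_x / l_2.
  x=2: (0.292/0.292) × 8.2 = 8.2000
  x=3: (0.107/0.292) × 4.7 = 1.7223
  x=4: (0.059/0.292) × 7.7 = 1.5558
  x=5: (0.036/0.292) × 7.4 = 0.9123
  x=6: (0.025/0.292) × 5.4 = 0.4623
  x=7: (0.016/0.292) × 1.2 = 0.0658
Sum = 8.2000 + 1.7223 + 1.5558 + 0.9123 + 0.4623 + 0.0658 = 12.9185

12.92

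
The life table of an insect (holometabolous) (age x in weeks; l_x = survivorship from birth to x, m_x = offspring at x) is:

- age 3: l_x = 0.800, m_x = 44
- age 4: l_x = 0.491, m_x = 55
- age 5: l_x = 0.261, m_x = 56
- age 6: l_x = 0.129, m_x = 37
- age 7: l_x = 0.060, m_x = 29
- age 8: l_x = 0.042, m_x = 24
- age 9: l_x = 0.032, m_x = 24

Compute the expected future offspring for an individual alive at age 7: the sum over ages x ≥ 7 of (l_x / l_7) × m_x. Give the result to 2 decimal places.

58.60

l_7 = 0.060. Conditional survival from age 7 to x is l_x / l_7.
  x=7: (0.060/0.060) × 29 = 29.0000
  x=8: (0.042/0.060) × 24 = 16.8000
  x=9: (0.032/0.060) × 24 = 12.8000
Sum = 29.0000 + 16.8000 + 12.8000 = 58.6000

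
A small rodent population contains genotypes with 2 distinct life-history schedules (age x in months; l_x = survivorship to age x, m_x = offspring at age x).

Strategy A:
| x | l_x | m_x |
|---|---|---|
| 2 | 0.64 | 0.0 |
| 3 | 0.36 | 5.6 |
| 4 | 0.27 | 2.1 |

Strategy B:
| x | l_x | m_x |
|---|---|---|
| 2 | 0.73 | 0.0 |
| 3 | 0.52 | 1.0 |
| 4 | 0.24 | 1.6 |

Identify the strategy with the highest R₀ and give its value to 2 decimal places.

2.58

Strategy A: R₀ = 0.64×0.0 + 0.36×5.6 + 0.27×2.1 = 2.5830
Strategy B: R₀ = 0.73×0.0 + 0.52×1.0 + 0.24×1.6 = 0.9040
Highest R₀: strategy A with 2.5830.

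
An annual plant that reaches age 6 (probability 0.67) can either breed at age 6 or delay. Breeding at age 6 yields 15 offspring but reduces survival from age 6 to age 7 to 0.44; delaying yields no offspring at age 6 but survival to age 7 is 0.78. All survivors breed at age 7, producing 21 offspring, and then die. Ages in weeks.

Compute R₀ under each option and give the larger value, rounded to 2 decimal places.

breed at age 6: R₀ = 0.67 × (15 + 0.44 × 21) = 0.67 × 24.2400 = 16.2408
delay to age 7: R₀ = 0.67 × (0.78 × 21) = 0.67 × 16.3800 = 10.9746
Higher: breed at age 6 (16.2408).

16.24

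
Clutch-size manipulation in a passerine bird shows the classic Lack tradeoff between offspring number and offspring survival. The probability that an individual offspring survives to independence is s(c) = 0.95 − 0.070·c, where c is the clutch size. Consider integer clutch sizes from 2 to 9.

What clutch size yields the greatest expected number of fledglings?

7

Expected fledglings = c × s(c):
  c=2: 2 × 0.810 = 1.620
  c=3: 3 × 0.740 = 2.220
  c=4: 4 × 0.670 = 2.680
  c=5: 5 × 0.600 = 3.000
  c=6: 6 × 0.530 = 3.180
  c=7: 7 × 0.460 = 3.220
  c=8: 8 × 0.390 = 3.120
  c=9: 9 × 0.320 = 2.880
Maximum at c = 7 (3.220 fledglings).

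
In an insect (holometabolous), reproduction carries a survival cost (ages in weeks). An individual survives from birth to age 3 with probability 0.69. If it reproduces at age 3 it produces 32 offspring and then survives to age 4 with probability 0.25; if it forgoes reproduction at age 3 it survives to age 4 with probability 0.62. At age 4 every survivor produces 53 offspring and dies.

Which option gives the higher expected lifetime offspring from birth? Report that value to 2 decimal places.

breed at age 3: R₀ = 0.69 × (32 + 0.25 × 53) = 0.69 × 45.2500 = 31.2225
delay to age 4: R₀ = 0.69 × (0.62 × 53) = 0.69 × 32.8600 = 22.6734
Higher: breed at age 3 (31.2225).

31.22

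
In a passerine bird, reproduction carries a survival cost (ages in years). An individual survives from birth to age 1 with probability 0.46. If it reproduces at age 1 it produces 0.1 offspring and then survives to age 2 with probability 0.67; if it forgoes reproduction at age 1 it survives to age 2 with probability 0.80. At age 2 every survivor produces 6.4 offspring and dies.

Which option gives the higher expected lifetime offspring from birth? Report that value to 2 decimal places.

breed at age 1: R₀ = 0.46 × (0.1 + 0.67 × 6.4) = 0.46 × 4.3880 = 2.0185
delay to age 2: R₀ = 0.46 × (0.80 × 6.4) = 0.46 × 5.1200 = 2.3552
Higher: delay to age 2 (2.3552).

2.36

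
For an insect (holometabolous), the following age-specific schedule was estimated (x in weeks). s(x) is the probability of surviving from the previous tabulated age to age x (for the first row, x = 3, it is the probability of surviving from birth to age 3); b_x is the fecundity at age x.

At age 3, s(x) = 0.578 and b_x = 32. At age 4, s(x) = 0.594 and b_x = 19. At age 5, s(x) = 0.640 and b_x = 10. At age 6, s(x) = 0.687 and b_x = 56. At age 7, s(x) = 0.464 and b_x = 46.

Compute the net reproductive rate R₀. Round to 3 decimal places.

Survivorship from birth: l_x = s_3·s_4·…·s_x.
  l_3 = 0.57800
  l_4 = 0.34333
  l_5 = 0.21973
  l_6 = 0.15096
  l_7 = 0.07004
R₀ = Σ l_x b_x:
  age 3: 0.57800 × 32 = 18.4960
  age 4: 0.34333 × 19 = 6.5233
  age 5: 0.21973 × 10 = 2.1973
  age 6: 0.15096 × 56 = 8.4538
  age 7: 0.07004 × 46 = 3.2218
R₀ = 18.4960 + 6.5233 + 2.1973 + 8.4538 + 3.2218 = 38.8922

38.892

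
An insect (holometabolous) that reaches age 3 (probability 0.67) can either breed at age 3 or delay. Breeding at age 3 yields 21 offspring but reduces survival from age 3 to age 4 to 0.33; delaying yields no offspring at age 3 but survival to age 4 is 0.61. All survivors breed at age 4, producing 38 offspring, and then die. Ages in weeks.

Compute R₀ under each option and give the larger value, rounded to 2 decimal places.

breed at age 3: R₀ = 0.67 × (21 + 0.33 × 38) = 0.67 × 33.5400 = 22.4718
delay to age 4: R₀ = 0.67 × (0.61 × 38) = 0.67 × 23.1800 = 15.5306
Higher: breed at age 3 (22.4718).

22.47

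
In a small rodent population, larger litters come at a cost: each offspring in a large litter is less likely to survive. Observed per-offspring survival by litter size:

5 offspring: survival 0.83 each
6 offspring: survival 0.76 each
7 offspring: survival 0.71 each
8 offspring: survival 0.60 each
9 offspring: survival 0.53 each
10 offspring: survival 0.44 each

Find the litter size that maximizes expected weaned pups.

7

Expected weaned pups = c × s(c):
  c=5: 5 × 0.83 = 4.150
  c=6: 6 × 0.76 = 4.560
  c=7: 7 × 0.71 = 4.970
  c=8: 8 × 0.60 = 4.800
  c=9: 9 × 0.53 = 4.770
  c=10: 10 × 0.44 = 4.400
Maximum at c = 7 (4.970 weaned pups).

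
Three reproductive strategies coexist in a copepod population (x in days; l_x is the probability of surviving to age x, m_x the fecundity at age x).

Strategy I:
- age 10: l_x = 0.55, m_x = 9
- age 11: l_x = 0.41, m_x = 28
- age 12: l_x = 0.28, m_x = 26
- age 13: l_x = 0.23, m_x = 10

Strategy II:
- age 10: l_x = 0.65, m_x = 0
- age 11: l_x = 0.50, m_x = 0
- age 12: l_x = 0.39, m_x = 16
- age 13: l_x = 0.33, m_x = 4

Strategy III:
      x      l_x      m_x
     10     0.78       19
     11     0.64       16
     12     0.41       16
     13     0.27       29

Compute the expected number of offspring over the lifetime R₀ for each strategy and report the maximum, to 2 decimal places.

Strategy I: R₀ = 0.55×9 + 0.41×28 + 0.28×26 + 0.23×10 = 26.0100
Strategy II: R₀ = 0.65×0 + 0.50×0 + 0.39×16 + 0.33×4 = 7.5600
Strategy III: R₀ = 0.78×19 + 0.64×16 + 0.41×16 + 0.27×29 = 39.4500
Highest R₀: strategy III with 39.4500.

39.45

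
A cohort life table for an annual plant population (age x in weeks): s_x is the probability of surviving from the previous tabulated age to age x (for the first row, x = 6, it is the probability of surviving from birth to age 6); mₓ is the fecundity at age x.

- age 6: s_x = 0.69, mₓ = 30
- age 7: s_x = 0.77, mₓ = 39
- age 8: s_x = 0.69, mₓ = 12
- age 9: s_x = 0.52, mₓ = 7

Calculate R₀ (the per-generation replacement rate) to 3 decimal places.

Survivorship from birth: l_x = s_6·s_7·…·s_x.
  l_6 = 0.69000
  l_7 = 0.53130
  l_8 = 0.36660
  l_9 = 0.19063
R₀ = Σ l_x mₓ:
  age 6: 0.69000 × 30 = 20.7000
  age 7: 0.53130 × 39 = 20.7207
  age 8: 0.36660 × 12 = 4.3992
  age 9: 0.19063 × 7 = 1.3344
R₀ = 20.7000 + 20.7207 + 4.3992 + 1.3344 = 47.1543

47.154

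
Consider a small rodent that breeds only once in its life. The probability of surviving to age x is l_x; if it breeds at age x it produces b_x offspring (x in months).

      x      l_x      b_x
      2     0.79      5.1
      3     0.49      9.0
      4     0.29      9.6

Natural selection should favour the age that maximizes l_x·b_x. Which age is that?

Expected offspring if breeding at age x = l_x × b_x:
  age 2: 0.79 × 5.1 = 4.029
  age 3: 0.49 × 9.0 = 4.410
  age 4: 0.29 × 9.6 = 2.784
Maximum at age 3 (4.410).

3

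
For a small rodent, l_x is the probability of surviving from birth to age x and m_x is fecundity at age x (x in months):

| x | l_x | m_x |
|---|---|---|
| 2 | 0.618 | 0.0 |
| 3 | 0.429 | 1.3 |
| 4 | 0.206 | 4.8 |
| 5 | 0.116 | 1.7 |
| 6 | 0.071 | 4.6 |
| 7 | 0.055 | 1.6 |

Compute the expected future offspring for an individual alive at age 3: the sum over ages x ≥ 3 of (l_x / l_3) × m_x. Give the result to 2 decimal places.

l_3 = 0.429. Conditional survival from age 3 to x is l_x / l_3.
  x=3: (0.429/0.429) × 1.3 = 1.3000
  x=4: (0.206/0.429) × 4.8 = 2.3049
  x=5: (0.116/0.429) × 1.7 = 0.4597
  x=6: (0.071/0.429) × 4.6 = 0.7613
  x=7: (0.055/0.429) × 1.6 = 0.2051
Sum = 1.3000 + 2.3049 + 0.4597 + 0.7613 + 0.2051 = 5.0310

5.03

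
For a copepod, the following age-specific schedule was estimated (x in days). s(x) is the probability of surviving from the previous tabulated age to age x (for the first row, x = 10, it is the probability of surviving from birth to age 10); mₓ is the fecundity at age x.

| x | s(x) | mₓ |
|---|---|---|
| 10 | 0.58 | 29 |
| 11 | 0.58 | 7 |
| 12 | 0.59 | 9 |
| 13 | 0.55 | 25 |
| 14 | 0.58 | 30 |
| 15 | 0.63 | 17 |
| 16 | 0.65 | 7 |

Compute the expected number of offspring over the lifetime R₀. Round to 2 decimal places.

Survivorship from birth: l_x = s_10·s_11·…·s_x.
  l_10 = 0.58000
  l_11 = 0.33640
  l_12 = 0.19848
  l_13 = 0.10916
  l_14 = 0.06331
  l_15 = 0.03989
  l_16 = 0.02593
R₀ = Σ l_x mₓ:
  age 10: 0.58000 × 29 = 16.8200
  age 11: 0.33640 × 7 = 2.3548
  age 12: 0.19848 × 9 = 1.7863
  age 13: 0.10916 × 25 = 2.7290
  age 14: 0.06331 × 30 = 1.8993
  age 15: 0.03989 × 17 = 0.6781
  age 16: 0.02593 × 7 = 0.1815
R₀ = 16.8200 + 2.3548 + 1.7863 + 2.7290 + 1.8993 + 0.6781 + 0.1815 = 26.4491

26.45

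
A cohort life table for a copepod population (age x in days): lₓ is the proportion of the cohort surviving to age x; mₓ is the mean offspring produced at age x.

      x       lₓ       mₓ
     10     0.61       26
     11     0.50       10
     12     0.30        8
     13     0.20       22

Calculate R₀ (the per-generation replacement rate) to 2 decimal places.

27.66

R₀ = Σ lₓ mₓ:
  age 10: 0.61 × 26 = 15.8600
  age 11: 0.50 × 10 = 5.0000
  age 12: 0.30 × 8 = 2.4000
  age 13: 0.20 × 22 = 4.4000
R₀ = 15.8600 + 5.0000 + 2.4000 + 4.4000 = 27.6600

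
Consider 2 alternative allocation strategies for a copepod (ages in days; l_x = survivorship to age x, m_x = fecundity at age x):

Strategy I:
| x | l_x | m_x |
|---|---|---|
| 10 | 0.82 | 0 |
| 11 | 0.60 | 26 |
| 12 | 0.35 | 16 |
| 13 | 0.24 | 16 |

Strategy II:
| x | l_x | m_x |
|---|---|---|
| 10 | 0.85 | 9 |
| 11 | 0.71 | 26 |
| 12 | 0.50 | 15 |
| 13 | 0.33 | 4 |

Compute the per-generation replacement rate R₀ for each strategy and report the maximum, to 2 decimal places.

Strategy I: R₀ = 0.82×0 + 0.60×26 + 0.35×16 + 0.24×16 = 25.0400
Strategy II: R₀ = 0.85×9 + 0.71×26 + 0.50×15 + 0.33×4 = 34.9300
Highest R₀: strategy II with 34.9300.

34.93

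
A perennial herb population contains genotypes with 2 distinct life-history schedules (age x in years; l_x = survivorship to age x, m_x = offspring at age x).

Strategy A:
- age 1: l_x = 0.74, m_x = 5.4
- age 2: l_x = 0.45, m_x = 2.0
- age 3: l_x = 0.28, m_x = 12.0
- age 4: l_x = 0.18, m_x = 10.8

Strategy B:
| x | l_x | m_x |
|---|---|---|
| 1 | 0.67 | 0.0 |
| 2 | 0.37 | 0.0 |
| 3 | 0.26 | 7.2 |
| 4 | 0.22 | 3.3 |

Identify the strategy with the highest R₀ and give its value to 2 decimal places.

Strategy A: R₀ = 0.74×5.4 + 0.45×2.0 + 0.28×12.0 + 0.18×10.8 = 10.2000
Strategy B: R₀ = 0.67×0.0 + 0.37×0.0 + 0.26×7.2 + 0.22×3.3 = 2.5980
Highest R₀: strategy A with 10.2000.

10.20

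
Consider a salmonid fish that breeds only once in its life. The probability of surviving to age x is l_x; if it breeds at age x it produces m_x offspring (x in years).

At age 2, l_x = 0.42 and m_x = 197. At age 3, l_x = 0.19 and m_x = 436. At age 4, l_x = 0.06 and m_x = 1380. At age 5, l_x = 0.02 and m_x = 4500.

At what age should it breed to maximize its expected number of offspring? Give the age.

5

Expected offspring if breeding at age x = l_x × m_x:
  age 2: 0.42 × 197 = 82.740
  age 3: 0.19 × 436 = 82.840
  age 4: 0.06 × 1380 = 82.800
  age 5: 0.02 × 4500 = 90.000
Maximum at age 5 (90.000).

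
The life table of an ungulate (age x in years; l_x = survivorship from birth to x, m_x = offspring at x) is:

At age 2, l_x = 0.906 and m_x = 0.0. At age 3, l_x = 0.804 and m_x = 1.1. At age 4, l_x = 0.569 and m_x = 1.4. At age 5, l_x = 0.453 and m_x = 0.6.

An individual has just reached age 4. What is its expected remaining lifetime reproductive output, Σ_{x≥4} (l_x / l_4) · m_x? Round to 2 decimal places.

1.88

l_4 = 0.569. Conditional survival from age 4 to x is l_x / l_4.
  x=4: (0.569/0.569) × 1.4 = 1.4000
  x=5: (0.453/0.569) × 0.6 = 0.4777
Sum = 1.4000 + 0.4777 = 1.8777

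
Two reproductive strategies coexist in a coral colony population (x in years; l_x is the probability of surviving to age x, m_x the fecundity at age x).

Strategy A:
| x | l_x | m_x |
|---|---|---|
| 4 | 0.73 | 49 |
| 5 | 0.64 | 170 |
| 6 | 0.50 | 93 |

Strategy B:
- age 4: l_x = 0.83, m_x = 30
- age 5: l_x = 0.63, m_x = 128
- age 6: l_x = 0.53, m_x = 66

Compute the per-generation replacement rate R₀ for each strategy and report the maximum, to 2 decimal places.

Strategy A: R₀ = 0.73×49 + 0.64×170 + 0.50×93 = 191.0700
Strategy B: R₀ = 0.83×30 + 0.63×128 + 0.53×66 = 140.5200
Highest R₀: strategy A with 191.0700.

191.07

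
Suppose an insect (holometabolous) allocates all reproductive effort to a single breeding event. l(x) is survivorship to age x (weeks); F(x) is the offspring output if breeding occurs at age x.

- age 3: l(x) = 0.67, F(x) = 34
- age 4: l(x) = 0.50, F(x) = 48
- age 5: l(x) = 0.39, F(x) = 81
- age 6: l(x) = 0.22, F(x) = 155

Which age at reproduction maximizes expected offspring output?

Expected offspring if breeding at age x = l(x) × F(x):
  age 3: 0.67 × 34 = 22.780
  age 4: 0.50 × 48 = 24.000
  age 5: 0.39 × 81 = 31.590
  age 6: 0.22 × 155 = 34.100
Maximum at age 6 (34.100).

6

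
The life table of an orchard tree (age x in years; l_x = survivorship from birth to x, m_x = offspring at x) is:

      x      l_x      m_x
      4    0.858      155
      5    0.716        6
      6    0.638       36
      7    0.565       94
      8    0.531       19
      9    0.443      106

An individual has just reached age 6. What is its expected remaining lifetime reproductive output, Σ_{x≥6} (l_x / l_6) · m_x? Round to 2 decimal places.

l_6 = 0.638. Conditional survival from age 6 to x is l_x / l_6.
  x=6: (0.638/0.638) × 36 = 36.0000
  x=7: (0.565/0.638) × 94 = 83.2445
  x=8: (0.531/0.638) × 19 = 15.8135
  x=9: (0.443/0.638) × 106 = 73.6019
Sum = 36.0000 + 83.2445 + 15.8135 + 73.6019 = 208.6599

208.66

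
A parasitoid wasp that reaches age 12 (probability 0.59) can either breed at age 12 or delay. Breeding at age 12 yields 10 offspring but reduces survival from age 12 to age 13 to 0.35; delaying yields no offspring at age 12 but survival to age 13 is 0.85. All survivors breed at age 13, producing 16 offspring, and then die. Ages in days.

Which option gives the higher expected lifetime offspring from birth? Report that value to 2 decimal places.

breed at age 12: R₀ = 0.59 × (10 + 0.35 × 16) = 0.59 × 15.6000 = 9.2040
delay to age 13: R₀ = 0.59 × (0.85 × 16) = 0.59 × 13.6000 = 8.0240
Higher: breed at age 12 (9.2040).

9.20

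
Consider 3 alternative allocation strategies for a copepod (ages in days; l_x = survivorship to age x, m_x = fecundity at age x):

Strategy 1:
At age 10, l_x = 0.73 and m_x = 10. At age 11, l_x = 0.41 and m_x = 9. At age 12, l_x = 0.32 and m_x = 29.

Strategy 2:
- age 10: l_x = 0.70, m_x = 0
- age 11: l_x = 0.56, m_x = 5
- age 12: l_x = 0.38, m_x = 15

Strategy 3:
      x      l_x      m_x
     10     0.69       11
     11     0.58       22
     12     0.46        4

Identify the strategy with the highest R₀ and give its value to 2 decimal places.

Strategy 1: R₀ = 0.73×10 + 0.41×9 + 0.32×29 = 20.2700
Strategy 2: R₀ = 0.70×0 + 0.56×5 + 0.38×15 = 8.5000
Strategy 3: R₀ = 0.69×11 + 0.58×22 + 0.46×4 = 22.1900
Highest R₀: strategy 3 with 22.1900.

22.19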